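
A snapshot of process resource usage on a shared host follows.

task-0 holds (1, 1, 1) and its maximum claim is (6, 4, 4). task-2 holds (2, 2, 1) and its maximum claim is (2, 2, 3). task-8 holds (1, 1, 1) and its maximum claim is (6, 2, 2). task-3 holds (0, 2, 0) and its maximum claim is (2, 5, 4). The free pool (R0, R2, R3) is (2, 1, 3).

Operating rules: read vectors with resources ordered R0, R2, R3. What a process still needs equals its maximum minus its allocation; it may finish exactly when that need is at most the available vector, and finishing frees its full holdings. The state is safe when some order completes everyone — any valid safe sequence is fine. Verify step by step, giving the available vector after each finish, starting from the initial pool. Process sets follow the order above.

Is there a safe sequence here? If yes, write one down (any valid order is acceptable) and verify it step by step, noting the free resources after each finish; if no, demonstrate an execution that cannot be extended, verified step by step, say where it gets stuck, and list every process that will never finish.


UNSAFE — no complete ordering exists.
Key observation: even finishing task-2, task-3 leaves just (4, 5, 4) free — too little R0 for any of the remaining processes.
The run task-2, task-3 cannot be extended any further. Walking it through:
  pool = (2, 1, 3)
  run task-2 (needs (0, 0, 2), free (2, 1, 3)); after release of (2, 2, 1) the pool is (4, 3, 4)
  run task-3 (needs (2, 3, 4), free (4, 3, 4)); after release of (0, 2, 0) the pool is (4, 5, 4)
  blocked: task-0 wants (5, 3, 3), pool (4, 5, 4) — not enough R0
  blocked: task-8 wants (5, 1, 1), pool (4, 5, 4) — not enough R0
Never able to finish: task-0 and task-8.


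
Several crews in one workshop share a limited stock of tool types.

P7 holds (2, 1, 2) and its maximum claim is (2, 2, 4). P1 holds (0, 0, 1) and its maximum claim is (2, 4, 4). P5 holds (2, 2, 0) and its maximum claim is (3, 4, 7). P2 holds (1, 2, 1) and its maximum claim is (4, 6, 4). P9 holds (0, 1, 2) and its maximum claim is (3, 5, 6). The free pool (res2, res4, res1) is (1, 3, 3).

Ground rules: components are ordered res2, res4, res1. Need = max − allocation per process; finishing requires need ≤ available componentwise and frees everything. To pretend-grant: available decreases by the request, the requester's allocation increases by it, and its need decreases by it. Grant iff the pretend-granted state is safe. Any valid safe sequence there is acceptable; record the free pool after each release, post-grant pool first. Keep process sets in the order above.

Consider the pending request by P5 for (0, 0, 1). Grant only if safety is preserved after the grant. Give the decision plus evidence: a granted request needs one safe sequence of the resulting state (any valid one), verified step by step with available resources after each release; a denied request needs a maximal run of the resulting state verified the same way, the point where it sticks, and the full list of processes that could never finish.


GRANT. The post-grant state is safe; one safe sequence: P7, P2, P9, P5, P1.
Key observation: with (1, 3, 2) left after the transfer, P7 can run at once — the state stays safe.
Step-by-step check of the post-grant state:
  pool = (1, 3, 2)
  run P7 (needs (0, 1, 2), free (1, 3, 2)); after release of (2, 1, 2) the pool is (3, 4, 4)
  run P2 (needs (3, 4, 3), free (3, 4, 4)); after release of (1, 2, 1) the pool is (4, 6, 5)
  run P9 (needs (3, 4, 4), free (4, 6, 5)); after release of (0, 1, 2) the pool is (4, 7, 7)
  run P5 (needs (1, 2, 6), free (4, 7, 7)); after release of (2, 2, 1) the pool is (6, 9, 8)
  run P1 (needs (2, 4, 3), free (6, 9, 8)); after release of (0, 0, 1) the pool is (6, 9, 9)


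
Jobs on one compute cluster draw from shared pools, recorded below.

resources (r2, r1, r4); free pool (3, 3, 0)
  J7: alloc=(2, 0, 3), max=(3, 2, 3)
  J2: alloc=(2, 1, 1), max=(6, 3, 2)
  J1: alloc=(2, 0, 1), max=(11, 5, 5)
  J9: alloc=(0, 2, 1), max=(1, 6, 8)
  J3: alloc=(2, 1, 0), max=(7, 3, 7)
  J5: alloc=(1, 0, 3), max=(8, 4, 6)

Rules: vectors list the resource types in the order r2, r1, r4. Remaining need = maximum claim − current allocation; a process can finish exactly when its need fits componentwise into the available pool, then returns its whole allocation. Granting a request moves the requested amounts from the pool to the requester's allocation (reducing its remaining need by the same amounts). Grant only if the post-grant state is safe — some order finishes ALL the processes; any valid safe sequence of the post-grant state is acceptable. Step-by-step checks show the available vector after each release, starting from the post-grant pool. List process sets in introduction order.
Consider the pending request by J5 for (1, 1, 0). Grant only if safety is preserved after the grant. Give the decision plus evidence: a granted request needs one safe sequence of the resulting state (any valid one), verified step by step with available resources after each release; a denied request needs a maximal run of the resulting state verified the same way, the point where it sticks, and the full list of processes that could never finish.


GRANT. The post-grant state is safe; one safe sequence: J7, J2, J5, J3, J1, J9.
Key observation: the transfer keeps a workable pool ((2, 2, 0)); J7 starts the safe sequence.
Verifying the post-grant state step by step:
  pool = (2, 2, 0)
  J7: need (1, 2, 0) fits (2, 2, 0); releases (2, 0, 3), pool now (4, 2, 3)
  J2: need (4, 2, 1) fits (4, 2, 3); releases (2, 1, 1), pool now (6, 3, 4)
  J5: need (6, 3, 3) fits (6, 3, 4); releases (2, 1, 3), pool now (8, 4, 7)
  J3: need (5, 2, 7) fits (8, 4, 7); releases (2, 1, 0), pool now (10, 5, 7)
  J1: need (9, 5, 4) fits (10, 5, 7); releases (2, 0, 1), pool now (12, 5, 8)
  J9: need (1, 4, 7) fits (12, 5, 8); releases (0, 2, 1), pool now (12, 7, 9)


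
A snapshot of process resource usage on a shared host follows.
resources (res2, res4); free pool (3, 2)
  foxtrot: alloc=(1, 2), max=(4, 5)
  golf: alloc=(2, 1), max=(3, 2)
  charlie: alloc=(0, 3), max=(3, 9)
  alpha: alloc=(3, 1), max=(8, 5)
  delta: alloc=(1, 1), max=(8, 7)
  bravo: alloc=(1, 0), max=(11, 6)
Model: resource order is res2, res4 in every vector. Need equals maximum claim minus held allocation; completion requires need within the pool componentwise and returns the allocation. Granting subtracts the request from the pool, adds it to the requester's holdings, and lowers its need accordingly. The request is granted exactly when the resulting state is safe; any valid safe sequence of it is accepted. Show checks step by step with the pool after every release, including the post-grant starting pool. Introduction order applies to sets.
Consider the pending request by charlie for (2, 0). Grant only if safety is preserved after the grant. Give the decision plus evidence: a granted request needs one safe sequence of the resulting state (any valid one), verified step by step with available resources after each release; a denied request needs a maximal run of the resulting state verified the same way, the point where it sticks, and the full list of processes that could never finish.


DENY: after the grant no complete ordering would exist.
Key observation: after golf, foxtrot the pool peaks at (4, 5), and each blocked process is short somewhere: charlie on res4; alpha on res2; delta on res2, res4; bravo on res2, res4.
After a pretend grant, a maximal execution: golf, foxtrot — then nothing else fits. Step-by-step check:
  pool = (1, 2)
  golf: need (1, 1) fits (1, 2); releases (2, 1), pool now (3, 3)
  foxtrot: need (3, 3) fits (3, 3); releases (1, 2), pool now (4, 5)
  blocked: charlie wants (1, 6), pool (4, 5) — not enough res4
  blocked: alpha wants (5, 4), pool (4, 5) — not enough res2
  blocked: delta wants (7, 6), pool (4, 5) — not enough res2 and res4
  blocked: bravo wants (10, 6), pool (4, 5) — not enough res2 and res4
Processes that could never finish after the grant: charlie, alpha, delta and bravo.


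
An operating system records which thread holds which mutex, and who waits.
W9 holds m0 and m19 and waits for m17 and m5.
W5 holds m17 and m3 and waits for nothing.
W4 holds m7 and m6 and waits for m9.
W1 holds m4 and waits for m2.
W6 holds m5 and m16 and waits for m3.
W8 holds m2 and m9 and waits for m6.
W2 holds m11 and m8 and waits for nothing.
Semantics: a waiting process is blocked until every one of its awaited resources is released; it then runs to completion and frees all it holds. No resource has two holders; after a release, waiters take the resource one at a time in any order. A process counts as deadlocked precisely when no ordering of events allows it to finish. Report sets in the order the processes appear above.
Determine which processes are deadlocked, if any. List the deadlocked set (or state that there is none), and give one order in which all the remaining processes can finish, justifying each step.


The deadlocked set is W4, W1 and W8.
Key observation: the cycle W4 -> W8 -> W4 can never break — each member waits on the next; W1 waits into the deadlock from upstream.
A valid finishing order for the others: W2, W5, W6, W9.
Walking it through:
  run W2 (it waits on nothing); releases m11 and m8
  run W5 (it waits on nothing); releases m17 and m3
  W6 waits on m3 — all released -> runs and releases m5 and m16
  W9 waits on m17 and m5 — all released -> runs and releases m0 and m19


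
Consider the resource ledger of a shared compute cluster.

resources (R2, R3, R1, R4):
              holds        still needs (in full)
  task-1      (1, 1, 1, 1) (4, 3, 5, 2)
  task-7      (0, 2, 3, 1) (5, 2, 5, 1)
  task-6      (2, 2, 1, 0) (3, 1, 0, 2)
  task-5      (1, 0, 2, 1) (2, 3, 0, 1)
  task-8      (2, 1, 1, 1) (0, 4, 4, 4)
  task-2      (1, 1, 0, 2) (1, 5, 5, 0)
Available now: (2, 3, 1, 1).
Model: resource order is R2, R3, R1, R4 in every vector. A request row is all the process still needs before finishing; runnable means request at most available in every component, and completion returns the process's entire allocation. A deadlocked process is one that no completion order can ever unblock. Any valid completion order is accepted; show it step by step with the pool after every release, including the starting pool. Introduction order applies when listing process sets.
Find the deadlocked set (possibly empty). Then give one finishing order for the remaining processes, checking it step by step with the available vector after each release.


Deadlocked set: task-1, task-7, task-8 and task-2.
Key observation: after task-5, task-6 the pool peaks at (5, 5, 4, 2), and each blocked process is short somewhere: task-1 on R1; task-7 on R1; task-8 on R4; task-2 on R1.
The rest can finish in the order task-5, task-6. Walking it through:
  pool = (2, 3, 1, 1)
  task-5: need (2, 3, 0, 1) fits (2, 3, 1, 1); releases (1, 0, 2, 1), pool now (3, 3, 3, 2)
  task-6: need (3, 1, 0, 2) fits (3, 3, 3, 2); releases (2, 2, 1, 0), pool now (5, 5, 4, 2)
None of the blocked processes ever fits:
  task-1 still needs (4, 3, 5, 2) but only (5, 5, 4, 2) is free — short on R1
  task-7 still needs (5, 2, 5, 1) but only (5, 5, 4, 2) is free — short on R1
  task-8 still needs (0, 4, 4, 4) but only (5, 5, 4, 2) is free — short on R4
  task-2 still needs (1, 5, 5, 0) but only (5, 5, 4, 2) is free — short on R1


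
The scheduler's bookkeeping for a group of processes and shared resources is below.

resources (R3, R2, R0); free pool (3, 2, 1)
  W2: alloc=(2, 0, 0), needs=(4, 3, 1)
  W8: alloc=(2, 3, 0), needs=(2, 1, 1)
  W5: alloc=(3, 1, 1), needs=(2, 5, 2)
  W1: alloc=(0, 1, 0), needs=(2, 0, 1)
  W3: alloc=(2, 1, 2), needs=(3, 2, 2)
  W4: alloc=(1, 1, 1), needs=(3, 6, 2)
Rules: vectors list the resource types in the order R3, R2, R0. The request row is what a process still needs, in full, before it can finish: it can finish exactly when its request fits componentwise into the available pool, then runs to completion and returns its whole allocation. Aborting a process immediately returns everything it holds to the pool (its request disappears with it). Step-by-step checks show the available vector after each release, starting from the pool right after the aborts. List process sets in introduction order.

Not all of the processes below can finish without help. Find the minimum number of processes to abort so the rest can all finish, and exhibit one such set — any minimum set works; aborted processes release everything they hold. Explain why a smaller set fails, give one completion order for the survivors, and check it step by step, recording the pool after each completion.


The answer: abort W3.
Key observation: W4 could never have finished before the abort; with (2, 1, 2) returned by W3, it fits at step 3.
Why nothing smaller works: aborting no one leaves the state deadlocked as given.
One survivor order: W8, W1, W4, W5, W2. Step-by-step check (post-abort pool first):
  pool = (5, 3, 3)
  W8: need (2, 1, 1) fits (5, 3, 3); releases (2, 3, 0), pool now (7, 6, 3)
  W1: need (2, 0, 1) fits (7, 6, 3); releases (0, 1, 0), pool now (7, 7, 3)
  W4: need (3, 6, 2) fits (7, 7, 3); releases (1, 1, 1), pool now (8, 8, 4)
  W5: need (2, 5, 2) fits (8, 8, 4); releases (3, 1, 1), pool now (11, 9, 5)
  W2: need (4, 3, 1) fits (11, 9, 5); releases (2, 0, 0), pool now (13, 9, 5)


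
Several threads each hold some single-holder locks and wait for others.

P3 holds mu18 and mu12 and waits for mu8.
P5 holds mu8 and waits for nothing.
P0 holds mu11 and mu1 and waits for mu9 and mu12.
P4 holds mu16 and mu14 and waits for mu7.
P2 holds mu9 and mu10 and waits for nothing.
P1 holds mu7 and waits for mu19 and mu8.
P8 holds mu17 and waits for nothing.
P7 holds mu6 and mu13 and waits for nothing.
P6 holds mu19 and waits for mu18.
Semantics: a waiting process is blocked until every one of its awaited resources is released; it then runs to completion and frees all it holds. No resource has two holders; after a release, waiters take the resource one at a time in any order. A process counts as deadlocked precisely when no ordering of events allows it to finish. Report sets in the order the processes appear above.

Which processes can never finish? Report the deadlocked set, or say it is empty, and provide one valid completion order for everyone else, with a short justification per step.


No process is deadlocked.
Key observation: the wait graph is acyclic; completion cascades from the unblocked processes through everyone else.
A valid finishing order for the others: P5, P3, P6, P1, P7, P2, P4, P0, P8.
Walking it through:
  P5: no waits; runs immediately, freeing mu8
  run P3 (all its waits — mu8 — are resolved); releases mu18 and mu12
  run P6 (all its waits — mu18 — are resolved); releases mu19
  run P1 (all its waits — mu19 and mu8 — are resolved); releases mu7
  P7: no waits; runs immediately, freeing mu6 and mu13
  P2: no waits; runs immediately, freeing mu9 and mu10
  run P4 (all its waits — mu7 — are resolved); releases mu16 and mu14
  run P0 (all its waits — mu9 and mu12 — are resolved); releases mu11 and mu1
  P8: no waits; runs immediately, freeing mu17


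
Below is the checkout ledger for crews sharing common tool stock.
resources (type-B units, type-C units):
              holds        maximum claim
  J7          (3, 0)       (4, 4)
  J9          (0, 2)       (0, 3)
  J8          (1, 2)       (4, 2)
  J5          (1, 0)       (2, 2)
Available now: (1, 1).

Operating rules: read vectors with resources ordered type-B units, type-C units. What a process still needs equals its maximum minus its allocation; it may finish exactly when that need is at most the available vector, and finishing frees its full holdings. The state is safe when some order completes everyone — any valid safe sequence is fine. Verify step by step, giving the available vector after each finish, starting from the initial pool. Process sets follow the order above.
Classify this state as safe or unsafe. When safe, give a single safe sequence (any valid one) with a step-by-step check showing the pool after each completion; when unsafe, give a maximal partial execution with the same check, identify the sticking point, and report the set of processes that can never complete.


UNSAFE — no complete ordering exists.
Key observation: after J9, J5 the pool peaks at (2, 3), and each blocked process is short somewhere: J7 on type-C units; J8 on type-B units.
A maximal execution: J9, J5 — then nothing else fits. Step-by-step check:
  pool = (1, 1)
  J9: need (0, 1) fits (1, 1); releases (0, 2), pool now (1, 3)
  J5: need (1, 2) fits (1, 3); releases (1, 0), pool now (2, 3)
  J7 still needs (1, 4) but only (2, 3) is free — short on type-C units
  J8 still needs (3, 0) but only (2, 3) is free — short on type-B units
Processes that can never finish: J7 and J8.


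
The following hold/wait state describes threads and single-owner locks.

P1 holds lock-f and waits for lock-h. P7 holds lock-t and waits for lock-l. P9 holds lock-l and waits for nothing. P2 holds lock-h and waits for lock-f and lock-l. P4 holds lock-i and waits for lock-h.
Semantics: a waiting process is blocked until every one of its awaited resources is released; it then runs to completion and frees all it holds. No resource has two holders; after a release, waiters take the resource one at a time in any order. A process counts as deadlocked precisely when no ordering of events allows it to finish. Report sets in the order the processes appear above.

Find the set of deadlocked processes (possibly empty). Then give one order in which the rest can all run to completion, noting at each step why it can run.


Deadlocked set: P1, P2 and P4.
Key observation: the waits loop around P1 -> P2 -> P1 with no way out; P4 waits into the deadlock from upstream.
A valid finishing order for the others: P9, P7.
Step-by-step check:
  P9 waits on nothing -> runs at once and releases lock-l
  P7 waits on lock-l — all released -> runs and releases lock-t


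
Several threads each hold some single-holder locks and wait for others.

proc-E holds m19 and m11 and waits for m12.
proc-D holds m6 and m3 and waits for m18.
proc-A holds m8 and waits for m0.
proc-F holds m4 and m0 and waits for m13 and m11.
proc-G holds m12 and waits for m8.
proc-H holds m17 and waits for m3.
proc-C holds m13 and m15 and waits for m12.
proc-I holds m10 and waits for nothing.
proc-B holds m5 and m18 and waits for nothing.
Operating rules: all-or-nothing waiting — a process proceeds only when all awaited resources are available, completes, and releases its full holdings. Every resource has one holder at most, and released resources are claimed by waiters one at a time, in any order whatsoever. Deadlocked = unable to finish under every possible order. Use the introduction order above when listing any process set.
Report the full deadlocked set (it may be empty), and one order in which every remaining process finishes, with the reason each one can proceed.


Deadlocked: proc-E, proc-A, proc-F, proc-G and proc-C.
Key observation: nobody on the ring proc-E -> proc-G -> proc-A -> proc-F -> proc-E can start until another member finishes, which never happens; proc-C is caught in further circular waits.
The rest can finish in the order proc-I, proc-B, proc-D, proc-H.
Verifying each step:
  proc-I: no waits; runs immediately, freeing m10
  proc-B: no waits; runs immediately, freeing m5 and m18
  run proc-D (all its waits — m18 — are resolved); releases m6 and m3
  run proc-H (all its waits — m3 — are resolved); releases m17


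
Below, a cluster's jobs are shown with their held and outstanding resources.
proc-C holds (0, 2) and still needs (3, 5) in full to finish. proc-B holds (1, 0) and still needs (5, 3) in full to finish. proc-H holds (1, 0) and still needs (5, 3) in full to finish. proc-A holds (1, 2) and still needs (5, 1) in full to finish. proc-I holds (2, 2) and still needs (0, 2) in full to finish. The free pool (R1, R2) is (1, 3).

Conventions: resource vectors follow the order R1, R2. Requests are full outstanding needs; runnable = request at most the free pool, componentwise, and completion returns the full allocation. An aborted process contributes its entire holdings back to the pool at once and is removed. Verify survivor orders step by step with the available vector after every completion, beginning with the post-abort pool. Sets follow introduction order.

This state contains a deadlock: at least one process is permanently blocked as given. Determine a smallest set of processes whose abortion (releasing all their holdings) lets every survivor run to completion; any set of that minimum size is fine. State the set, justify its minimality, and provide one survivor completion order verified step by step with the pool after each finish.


The answer: abort proc-H and proc-A.
Key observation: no ordering could ever have run proc-B before the abort of proc-H and proc-A; with (2, 2) back in the pool it fits at step 2.
No one abort is enough; case by case: proc-C alone leaves proc-B blocked (short on R1); proc-B alone leaves proc-H blocked (short on R1); proc-H alone leaves proc-B blocked (short on R1); proc-A alone leaves proc-B blocked (short on R1); proc-I alone leaves proc-B blocked (short on R1).
The survivors complete as proc-I, proc-B, proc-C. Walking it through (starting from the post-abort pool):
  pool = (3, 5)
  proc-I: need (0, 2) fits (3, 5); releases (2, 2), pool now (5, 7)
  proc-B: need (5, 3) fits (5, 7); releases (1, 0), pool now (6, 7)
  proc-C: need (3, 5) fits (6, 7); releases (0, 2), pool now (6, 9)


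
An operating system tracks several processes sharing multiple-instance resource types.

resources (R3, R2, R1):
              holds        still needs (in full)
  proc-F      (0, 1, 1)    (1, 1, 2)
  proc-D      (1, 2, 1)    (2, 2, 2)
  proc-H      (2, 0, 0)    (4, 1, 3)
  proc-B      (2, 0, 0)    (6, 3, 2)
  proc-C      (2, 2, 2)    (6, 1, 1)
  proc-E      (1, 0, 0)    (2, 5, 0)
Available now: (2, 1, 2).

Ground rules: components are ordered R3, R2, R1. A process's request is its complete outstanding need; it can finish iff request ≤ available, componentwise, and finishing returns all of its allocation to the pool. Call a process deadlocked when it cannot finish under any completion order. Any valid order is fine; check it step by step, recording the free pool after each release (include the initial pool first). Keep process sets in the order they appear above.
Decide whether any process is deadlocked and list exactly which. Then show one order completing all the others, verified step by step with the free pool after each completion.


The deadlocked set is proc-H, proc-B, proc-C and proc-E.
Key observation: after proc-F, proc-D the pool peaks at (3, 4, 4), and each blocked process is short somewhere: proc-H on R3; proc-B on R3; proc-C on R3; proc-E on R2.
The rest can finish in the order proc-F, proc-D. Verifying each step:
  pool = (2, 1, 2)
  proc-F needs (1, 1, 2) <= (2, 1, 2) -> finishes; pool += (0, 1, 1) = (2, 2, 3)
  proc-D needs (2, 2, 2) <= (2, 2, 3) -> finishes; pool += (1, 2, 1) = (3, 4, 4)
The stuck group stays short no matter what:
  proc-H still needs (4, 1, 3) but only (3, 4, 4) is free — short on R3
  proc-B still needs (6, 3, 2) but only (3, 4, 4) is free — short on R3
  proc-C still needs (6, 1, 1) but only (3, 4, 4) is free — short on R3
  proc-E still needs (2, 5, 0) but only (3, 4, 4) is free — short on R2


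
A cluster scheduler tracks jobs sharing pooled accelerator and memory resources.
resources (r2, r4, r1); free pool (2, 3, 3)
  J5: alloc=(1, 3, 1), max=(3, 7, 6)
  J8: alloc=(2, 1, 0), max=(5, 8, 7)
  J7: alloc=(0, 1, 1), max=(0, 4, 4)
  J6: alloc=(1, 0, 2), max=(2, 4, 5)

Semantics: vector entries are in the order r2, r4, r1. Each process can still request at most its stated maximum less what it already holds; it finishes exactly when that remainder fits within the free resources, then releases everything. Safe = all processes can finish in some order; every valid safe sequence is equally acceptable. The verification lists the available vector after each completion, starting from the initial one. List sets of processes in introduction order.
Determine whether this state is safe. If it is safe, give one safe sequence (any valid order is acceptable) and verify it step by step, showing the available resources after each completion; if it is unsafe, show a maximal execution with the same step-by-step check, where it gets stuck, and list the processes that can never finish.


SAFE — a valid safe sequence is J7, J6, J5, J8.
Key observation: J7 is the earliest step where a requested resource binds exactly: need (0, 3, 3), pool (2, 3, 3) at its turn.
Check, step by step:
  pool = (2, 3, 3)
  J7: need (0, 3, 3) fits (2, 3, 3); releases (0, 1, 1), pool now (2, 4, 4)
  J6: need (1, 4, 3) fits (2, 4, 4); releases (1, 0, 2), pool now (3, 4, 6)
  J5: need (2, 4, 5) fits (3, 4, 6); releases (1, 3, 1), pool now (4, 7, 7)
  J8: need (3, 7, 7) fits (4, 7, 7); releases (2, 1, 0), pool now (6, 8, 7)


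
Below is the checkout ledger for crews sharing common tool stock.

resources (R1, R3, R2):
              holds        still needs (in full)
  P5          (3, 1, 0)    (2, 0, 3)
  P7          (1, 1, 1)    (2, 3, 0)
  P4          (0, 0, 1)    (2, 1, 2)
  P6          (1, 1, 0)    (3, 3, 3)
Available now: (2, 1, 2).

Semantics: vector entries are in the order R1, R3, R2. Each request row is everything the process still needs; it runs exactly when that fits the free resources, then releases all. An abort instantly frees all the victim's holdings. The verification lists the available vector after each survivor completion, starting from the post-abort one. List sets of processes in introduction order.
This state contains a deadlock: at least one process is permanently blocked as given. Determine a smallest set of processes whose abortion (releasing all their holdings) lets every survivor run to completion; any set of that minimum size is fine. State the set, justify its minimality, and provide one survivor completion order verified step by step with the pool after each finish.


Abort P7.
Key observation: the deadlocked P6 becomes finishable only because P7 released (1, 1, 1); it completes at step 3 below.
Why nothing smaller works: aborting no one leaves the state deadlocked as given.
One survivor order: P5, P4, P6. Verifying each step (post-abort pool first):
  pool = (3, 2, 3)
  P5: need (2, 0, 3) fits (3, 2, 3); releases (3, 1, 0), pool now (6, 3, 3)
  P4: need (2, 1, 2) fits (6, 3, 3); releases (0, 0, 1), pool now (6, 3, 4)
  P6: need (3, 3, 3) fits (6, 3, 4); releases (1, 1, 0), pool now (7, 4, 4)


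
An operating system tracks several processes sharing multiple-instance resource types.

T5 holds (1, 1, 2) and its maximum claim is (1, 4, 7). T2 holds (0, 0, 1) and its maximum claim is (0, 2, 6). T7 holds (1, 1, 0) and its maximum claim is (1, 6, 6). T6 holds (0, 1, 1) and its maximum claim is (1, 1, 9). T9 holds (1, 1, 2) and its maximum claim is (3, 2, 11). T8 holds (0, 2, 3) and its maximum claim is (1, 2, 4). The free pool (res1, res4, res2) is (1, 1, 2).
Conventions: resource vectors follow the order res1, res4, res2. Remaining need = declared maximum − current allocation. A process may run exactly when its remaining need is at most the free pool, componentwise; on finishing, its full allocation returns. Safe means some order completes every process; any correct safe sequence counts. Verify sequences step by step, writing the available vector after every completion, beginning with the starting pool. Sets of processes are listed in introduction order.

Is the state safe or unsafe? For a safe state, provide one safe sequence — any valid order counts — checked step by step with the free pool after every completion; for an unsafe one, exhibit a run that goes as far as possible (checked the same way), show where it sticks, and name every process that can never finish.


The state is SAFE; one workable sequence: T8, T2, T5, T6, T9, T7.
Key observation: T8 is the earliest step where a requested resource binds exactly: need (1, 0, 1), pool (1, 1, 2) at its turn.
Step-by-step check:
  pool = (1, 1, 2)
  T8: need (1, 0, 1) fits (1, 1, 2); releases (0, 2, 3), pool now (1, 3, 5)
  T2: need (0, 2, 5) fits (1, 3, 5); releases (0, 0, 1), pool now (1, 3, 6)
  T5: need (0, 3, 5) fits (1, 3, 6); releases (1, 1, 2), pool now (2, 4, 8)
  T6: need (1, 0, 8) fits (2, 4, 8); releases (0, 1, 1), pool now (2, 5, 9)
  T9: need (2, 1, 9) fits (2, 5, 9); releases (1, 1, 2), pool now (3, 6, 11)
  T7: need (0, 5, 6) fits (3, 6, 11); releases (1, 1, 0), pool now (4, 7, 11)


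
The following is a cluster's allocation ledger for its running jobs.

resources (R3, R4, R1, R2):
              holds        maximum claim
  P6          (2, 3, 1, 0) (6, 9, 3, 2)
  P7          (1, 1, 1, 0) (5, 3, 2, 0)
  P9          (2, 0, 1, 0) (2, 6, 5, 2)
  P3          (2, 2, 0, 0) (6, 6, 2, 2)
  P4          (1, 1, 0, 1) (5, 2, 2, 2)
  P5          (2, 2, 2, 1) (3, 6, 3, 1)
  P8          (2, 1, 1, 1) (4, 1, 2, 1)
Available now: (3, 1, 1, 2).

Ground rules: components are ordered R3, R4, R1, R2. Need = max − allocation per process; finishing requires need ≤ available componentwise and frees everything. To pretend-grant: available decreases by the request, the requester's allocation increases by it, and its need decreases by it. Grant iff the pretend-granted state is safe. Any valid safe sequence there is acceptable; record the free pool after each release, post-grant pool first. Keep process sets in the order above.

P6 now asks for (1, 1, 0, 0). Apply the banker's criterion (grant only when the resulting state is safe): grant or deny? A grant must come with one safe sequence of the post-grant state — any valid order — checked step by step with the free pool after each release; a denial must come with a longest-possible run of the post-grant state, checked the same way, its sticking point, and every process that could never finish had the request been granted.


DENY: after the grant no complete ordering would exist.
Key observation: after P8, P4, P7 complete, (6, 3, 3, 4) is the best the pool ever gets, yet each leftover process wants more R4.
Pretend the grant happened; the run P8, P4, P7 goes as far as possible. Step-by-step check:
  pool = (2, 0, 1, 2)
  run P8 (needs (2, 0, 1, 0), free (2, 0, 1, 2)); after release of (2, 1, 1, 1) the pool is (4, 1, 2, 3)
  run P4 (needs (4, 1, 2, 1), free (4, 1, 2, 3)); after release of (1, 1, 0, 1) the pool is (5, 2, 2, 4)
  run P7 (needs (4, 2, 1, 0), free (5, 2, 2, 4)); after release of (1, 1, 1, 0) the pool is (6, 3, 3, 4)
  P6 cannot run: need (3, 5, 2, 2) vs free (6, 3, 3, 4) (insufficient R4)
  P9 cannot run: need (0, 6, 4, 2) vs free (6, 3, 3, 4) (insufficient R4 and R1)
  P3 cannot run: need (4, 4, 2, 2) vs free (6, 3, 3, 4) (insufficient R4)
  P5 cannot run: need (1, 4, 1, 0) vs free (6, 3, 3, 4) (insufficient R4)
Processes that could never finish after the grant: P6, P9, P3 and P5.


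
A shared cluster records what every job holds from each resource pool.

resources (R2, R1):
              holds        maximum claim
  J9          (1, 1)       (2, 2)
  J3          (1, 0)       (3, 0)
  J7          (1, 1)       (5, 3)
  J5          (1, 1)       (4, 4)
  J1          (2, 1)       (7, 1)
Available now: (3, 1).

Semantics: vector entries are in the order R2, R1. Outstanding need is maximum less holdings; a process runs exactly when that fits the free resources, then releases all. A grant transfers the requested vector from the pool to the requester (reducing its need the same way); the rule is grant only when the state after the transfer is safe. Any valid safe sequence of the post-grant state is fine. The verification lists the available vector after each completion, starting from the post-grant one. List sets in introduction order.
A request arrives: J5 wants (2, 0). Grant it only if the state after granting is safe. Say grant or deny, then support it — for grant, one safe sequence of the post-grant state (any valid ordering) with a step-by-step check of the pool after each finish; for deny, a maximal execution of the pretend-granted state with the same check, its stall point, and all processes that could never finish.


DENY. Granting would leave the state unsafe.
Key observation: after J9, J3 the pool peaks at (3, 2), and each blocked process is short somewhere: J7 on R2; J5 on R1; J1 on R2.
Pretend the grant happened; the run J9, J3 goes as far as possible. Check, step by step:
  pool = (1, 1)
  run J9 (needs (1, 1), free (1, 1)); after release of (1, 1) the pool is (2, 2)
  run J3 (needs (2, 0), free (2, 2)); after release of (1, 0) the pool is (3, 2)
  blocked: J7 wants (4, 2), pool (3, 2) — not enough R2
  blocked: J5 wants (1, 3), pool (3, 2) — not enough R1
  blocked: J1 wants (5, 0), pool (3, 2) — not enough R2
Had the request been granted, J7, J5 and J1 could never finish.


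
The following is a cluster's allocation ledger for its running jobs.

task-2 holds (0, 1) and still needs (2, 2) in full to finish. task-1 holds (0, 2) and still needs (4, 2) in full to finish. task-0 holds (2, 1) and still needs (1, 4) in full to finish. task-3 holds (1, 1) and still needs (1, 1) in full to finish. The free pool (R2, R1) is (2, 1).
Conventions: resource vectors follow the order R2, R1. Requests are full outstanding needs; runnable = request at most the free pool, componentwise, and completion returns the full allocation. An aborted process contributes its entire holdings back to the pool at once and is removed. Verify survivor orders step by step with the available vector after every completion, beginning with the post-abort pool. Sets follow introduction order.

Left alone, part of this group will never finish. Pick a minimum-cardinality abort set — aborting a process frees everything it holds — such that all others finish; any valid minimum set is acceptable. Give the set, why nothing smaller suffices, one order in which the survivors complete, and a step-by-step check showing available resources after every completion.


Minimum abort set: task-1.
Key observation: before aborting task-1, task-0 was permanently blocked — no order could ever run it; afterwards it completes at step 2.
Minimality: the empty abort set fails — the state is deadlocked as it stands.
The survivors complete as task-2, task-0, task-3. Check, step by step (starting from the post-abort pool):
  pool = (2, 3)
  run task-2 (needs (2, 2), free (2, 3)); after release of (0, 1) the pool is (2, 4)
  run task-0 (needs (1, 4), free (2, 4)); after release of (2, 1) the pool is (4, 5)
  run task-3 (needs (1, 1), free (4, 5)); after release of (1, 1) the pool is (5, 6)


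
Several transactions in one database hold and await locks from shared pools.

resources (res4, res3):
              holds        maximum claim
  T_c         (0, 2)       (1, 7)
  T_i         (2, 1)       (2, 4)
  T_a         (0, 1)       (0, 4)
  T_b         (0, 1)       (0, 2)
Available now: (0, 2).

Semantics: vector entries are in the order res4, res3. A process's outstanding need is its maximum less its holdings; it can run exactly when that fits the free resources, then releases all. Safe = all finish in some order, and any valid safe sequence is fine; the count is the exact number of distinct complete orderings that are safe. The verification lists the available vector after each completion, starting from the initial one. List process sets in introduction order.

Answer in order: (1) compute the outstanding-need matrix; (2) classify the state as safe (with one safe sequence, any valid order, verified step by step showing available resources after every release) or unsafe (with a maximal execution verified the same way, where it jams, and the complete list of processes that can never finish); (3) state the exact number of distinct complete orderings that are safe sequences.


(1) Remaining need (order res4, res3):
  T_c: (1, 5)
  T_i: (0, 3)
  T_a: (0, 3)
  T_b: (0, 1)
(2) SAFE. One safe sequence: T_b, T_i, T_a, T_c.
Key observation: T_i is the earliest step where a requested resource binds exactly: need (0, 3), pool (0, 3) at its turn.
Check, step by step:
  pool = (0, 2)
  run T_b (needs (0, 1), free (0, 2)); after release of (0, 1) the pool is (0, 3)
  run T_i (needs (0, 3), free (0, 3)); after release of (2, 1) the pool is (2, 4)
  run T_a (needs (0, 3), free (2, 4)); after release of (0, 1) the pool is (2, 5)
  run T_c (needs (1, 5), free (2, 5)); after release of (0, 2) the pool is (2, 7)
(3) The exact count: 2 of the possible complete orderings are safe sequences.


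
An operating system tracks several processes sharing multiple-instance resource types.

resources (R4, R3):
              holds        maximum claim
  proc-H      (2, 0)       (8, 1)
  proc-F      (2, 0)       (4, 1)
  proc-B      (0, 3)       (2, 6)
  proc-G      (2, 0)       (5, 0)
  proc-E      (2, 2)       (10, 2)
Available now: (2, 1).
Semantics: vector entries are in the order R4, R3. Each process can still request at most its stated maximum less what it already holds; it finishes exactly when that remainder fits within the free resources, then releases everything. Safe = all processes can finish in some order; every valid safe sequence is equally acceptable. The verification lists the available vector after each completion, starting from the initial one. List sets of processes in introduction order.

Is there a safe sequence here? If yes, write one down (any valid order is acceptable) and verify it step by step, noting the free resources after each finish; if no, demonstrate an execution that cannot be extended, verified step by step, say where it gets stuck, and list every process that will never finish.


SAFE, for example via the order proc-F, proc-G, proc-H, proc-E, proc-B.
Key observation: the first exact fit in this order is proc-F — it needs (2, 1) with (2, 1) free, meeting a requested resource to the last unit.
Verifying each step:
  pool = (2, 1)
  proc-F needs (2, 1) <= (2, 1) -> finishes; pool += (2, 0) = (4, 1)
  proc-G needs (3, 0) <= (4, 1) -> finishes; pool += (2, 0) = (6, 1)
  proc-H needs (6, 1) <= (6, 1) -> finishes; pool += (2, 0) = (8, 1)
  proc-E needs (8, 0) <= (8, 1) -> finishes; pool += (2, 2) = (10, 3)
  proc-B needs (2, 3) <= (10, 3) -> finishes; pool += (0, 3) = (10, 6)


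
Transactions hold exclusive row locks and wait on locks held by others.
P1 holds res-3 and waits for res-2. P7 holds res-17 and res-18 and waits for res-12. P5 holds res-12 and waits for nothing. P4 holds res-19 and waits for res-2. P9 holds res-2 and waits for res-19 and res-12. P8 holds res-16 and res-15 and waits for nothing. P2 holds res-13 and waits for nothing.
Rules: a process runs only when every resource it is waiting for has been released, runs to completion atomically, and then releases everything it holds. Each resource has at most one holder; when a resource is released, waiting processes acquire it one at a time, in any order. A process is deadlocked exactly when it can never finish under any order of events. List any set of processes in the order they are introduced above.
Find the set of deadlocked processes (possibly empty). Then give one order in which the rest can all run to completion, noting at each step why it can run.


The deadlocked set is P1, P4 and P9.
Key observation: the waits loop around P9 -> P4 -> P9 with no way out; P1 waits into the deadlock from upstream.
One completion order for the rest: P5, P7, P2, P8.
Walking it through:
  P5 waits on nothing -> runs at once and releases res-12
  P7: everything it awaited (res-12) is free; runs, freeing res-17 and res-18
  P2 waits on nothing -> runs at once and releases res-13
  P8 waits on nothing -> runs at once and releases res-16 and res-15


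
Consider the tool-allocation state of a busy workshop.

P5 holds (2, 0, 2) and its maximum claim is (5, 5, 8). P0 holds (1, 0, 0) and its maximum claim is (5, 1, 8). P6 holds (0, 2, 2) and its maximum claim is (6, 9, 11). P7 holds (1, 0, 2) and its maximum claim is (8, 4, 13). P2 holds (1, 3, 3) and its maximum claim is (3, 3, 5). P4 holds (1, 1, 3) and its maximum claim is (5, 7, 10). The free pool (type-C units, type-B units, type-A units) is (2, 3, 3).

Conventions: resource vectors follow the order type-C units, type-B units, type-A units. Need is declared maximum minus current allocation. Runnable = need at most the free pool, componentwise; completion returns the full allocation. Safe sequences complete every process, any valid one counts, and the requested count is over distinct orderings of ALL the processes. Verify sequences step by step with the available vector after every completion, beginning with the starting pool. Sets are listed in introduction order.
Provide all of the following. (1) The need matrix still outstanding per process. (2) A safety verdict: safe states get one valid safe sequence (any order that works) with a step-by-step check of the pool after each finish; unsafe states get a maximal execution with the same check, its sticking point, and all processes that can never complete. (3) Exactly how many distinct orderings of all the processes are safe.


(1) Need matrix, components ordered type-C units, type-B units, type-A units:
  P5: (3, 5, 6)
  P0: (4, 1, 8)
  P6: (6, 7, 9)
  P7: (7, 4, 11)
  P2: (2, 0, 2)
  P4: (4, 6, 7)
(2) SAFE, for example via the order P2, P5, P4, P6, P0, P7.
Key observation: at P2 the run first touches a limit — (2, 0, 2) against (2, 3, 3), exact on a resource it actually requests.
Step-by-step check:
  pool = (2, 3, 3)
  P2: need (2, 0, 2) fits (2, 3, 3); releases (1, 3, 3), pool now (3, 6, 6)
  P5: need (3, 5, 6) fits (3, 6, 6); releases (2, 0, 2), pool now (5, 6, 8)
  P4: need (4, 6, 7) fits (5, 6, 8); releases (1, 1, 3), pool now (6, 7, 11)
  P6: need (6, 7, 9) fits (6, 7, 11); releases (0, 2, 2), pool now (6, 9, 13)
  P0: need (4, 1, 8) fits (6, 9, 13); releases (1, 0, 0), pool now (7, 9, 13)
  P7: need (7, 4, 11) fits (7, 9, 13); releases (1, 0, 2), pool now (8, 9, 15)
(3) Precisely 5 of the possible complete orderings are safe sequences.
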